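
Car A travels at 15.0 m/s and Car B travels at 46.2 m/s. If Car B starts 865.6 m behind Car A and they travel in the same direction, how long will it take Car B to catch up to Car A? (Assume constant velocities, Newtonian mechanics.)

Relative speed: v_rel = 46.2 - 15.0 = 31.2 m/s
Time to catch: t = d₀/v_rel = 865.6/31.2 = 27.74 s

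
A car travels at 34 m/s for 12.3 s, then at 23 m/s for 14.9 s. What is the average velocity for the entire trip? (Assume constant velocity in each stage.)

d₁ = v₁t₁ = 34 × 12.3 = 418.2 m
d₂ = v₂t₂ = 23 × 14.9 = 342.7 m
d_total = 760.9 m, t_total = 27.2 s
v_avg = d_total/t_total = 760.9/27.2 = 27.97 m/s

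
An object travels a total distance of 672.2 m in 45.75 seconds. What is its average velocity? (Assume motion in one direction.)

v_avg = Δd / Δt = 672.2 / 45.75 = 14.69 m/s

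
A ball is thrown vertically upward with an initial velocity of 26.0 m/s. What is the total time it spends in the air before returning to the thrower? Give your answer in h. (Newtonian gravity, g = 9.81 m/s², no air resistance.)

t_total = 2 × v₀ / g = 2 × 26.0 / 9.81 = 5.30071 s
t_total = 5.30071 s / 3600.0 = 0.001472 h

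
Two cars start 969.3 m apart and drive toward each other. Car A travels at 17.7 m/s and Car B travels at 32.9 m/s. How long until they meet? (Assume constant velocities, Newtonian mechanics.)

Combined speed: v_combined = 17.7 + 32.9 = 50.6 m/s
Time to meet: t = d/v_combined = 969.3/50.6 = 19.16 s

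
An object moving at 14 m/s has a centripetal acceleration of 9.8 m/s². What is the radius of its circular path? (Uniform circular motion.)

r = v²/a_c = 14²/9.8 = 20.0 m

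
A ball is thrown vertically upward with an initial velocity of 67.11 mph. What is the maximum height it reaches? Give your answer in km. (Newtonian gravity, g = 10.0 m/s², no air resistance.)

v₀ = 67.11 mph × 0.44704 = 30.0009 m/s
h_max = v₀² / (2g) = 30.0009² / (2 × 10.0) = 900.054 / 20.0 = 45.0027 m
h_max = 45.0027 m / 1000.0 = 0.045 km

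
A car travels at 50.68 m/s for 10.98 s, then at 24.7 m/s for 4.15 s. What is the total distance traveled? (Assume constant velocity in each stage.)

d₁ = v₁t₁ = 50.68 × 10.98 = 556.4664 m
d₂ = v₂t₂ = 24.7 × 4.15 = 102.505 m
d_total = 556.4664 + 102.505 = 658.97 m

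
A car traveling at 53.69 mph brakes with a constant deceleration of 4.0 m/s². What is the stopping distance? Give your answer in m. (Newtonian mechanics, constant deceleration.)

v₀ = 53.69 mph × 0.44704 = 24.0016 m/s
d = v₀² / (2a) = 24.0016² / (2 × 4.0) = 576.077 / 8.0 = 72.01 m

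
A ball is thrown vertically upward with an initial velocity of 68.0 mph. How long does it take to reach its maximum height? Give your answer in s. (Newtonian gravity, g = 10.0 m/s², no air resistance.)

v₀ = 68.0 mph × 0.44704 = 30.3987 m/s
t_up = v₀ / g = 30.3987 / 10.0 = 3.04 s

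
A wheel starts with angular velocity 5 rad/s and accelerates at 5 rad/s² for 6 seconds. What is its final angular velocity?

ω = ω₀ + αt = 5 + 5 × 6 = 35 rad/s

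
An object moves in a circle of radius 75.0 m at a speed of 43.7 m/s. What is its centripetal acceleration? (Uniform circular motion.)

a_c = v²/r = 43.7²/75.0 = 1909.69/75.0 = 25.46 m/s²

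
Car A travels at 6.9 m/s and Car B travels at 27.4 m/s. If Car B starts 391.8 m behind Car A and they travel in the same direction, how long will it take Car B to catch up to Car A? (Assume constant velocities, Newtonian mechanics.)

Relative speed: v_rel = 27.4 - 6.9 = 20.5 m/s
Time to catch: t = d₀/v_rel = 391.8/20.5 = 19.11 s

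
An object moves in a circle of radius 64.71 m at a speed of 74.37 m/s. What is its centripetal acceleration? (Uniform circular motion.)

a_c = v²/r = 74.37²/64.71 = 5530.8969/64.71 = 85.47 m/s²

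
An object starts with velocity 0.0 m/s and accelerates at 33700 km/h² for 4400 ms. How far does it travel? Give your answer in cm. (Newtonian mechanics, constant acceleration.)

a = 33700 km/h² × 7.716049382716049e-05 = 2.60031 m/s²
t = 4400 ms × 0.001 = 4.4 s
d = v₀ × t + ½ × a × t² = 0.0 × 4.4 + 0.5 × 2.60031 × 4.4² = 25.171 m
d = 25.171 m / 0.01 = 2517 cm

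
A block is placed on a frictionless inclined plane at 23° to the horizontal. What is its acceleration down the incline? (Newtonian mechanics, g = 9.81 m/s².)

a = g sin(θ) = 9.81 × sin(23°) = 9.81 × 0.3907 = 3.83 m/s²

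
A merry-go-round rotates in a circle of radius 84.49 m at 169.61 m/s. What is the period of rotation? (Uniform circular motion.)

T = 2πr/v = 2π×84.49/169.61 = 3.13 s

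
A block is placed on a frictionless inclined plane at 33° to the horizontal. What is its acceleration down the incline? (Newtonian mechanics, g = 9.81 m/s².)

a = g sin(θ) = 9.81 × sin(33°) = 9.81 × 0.5446 = 5.34 m/s²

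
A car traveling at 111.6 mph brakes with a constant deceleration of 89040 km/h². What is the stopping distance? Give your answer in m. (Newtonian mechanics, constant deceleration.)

v₀ = 111.6 mph × 0.44704 = 49.8897 m/s
a = 89040 km/h² × 7.716049382716049e-05 = 6.87037 m/s²
d = v₀² / (2a) = 49.8897² / (2 × 6.87037) = 2488.98 / 13.7407 = 181.1 m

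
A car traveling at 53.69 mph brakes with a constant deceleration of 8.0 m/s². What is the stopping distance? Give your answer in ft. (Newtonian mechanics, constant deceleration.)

v₀ = 53.69 mph × 0.44704 = 24.0016 m/s
d = v₀² / (2a) = 24.0016² / (2 × 8.0) = 576.077 / 16.0 = 36.0048 m
d = 36.0048 m / 0.3048 = 118.1 ft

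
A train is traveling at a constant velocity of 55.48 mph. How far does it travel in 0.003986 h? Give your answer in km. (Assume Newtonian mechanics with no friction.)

v = 55.48 mph × 0.44704 = 24.8018 m/s
t = 0.003986 h × 3600.0 = 14.3496 s
d = v × t = 24.8018 × 14.3496 = 355.896 m
d = 355.896 m / 1000.0 = 0.3559 km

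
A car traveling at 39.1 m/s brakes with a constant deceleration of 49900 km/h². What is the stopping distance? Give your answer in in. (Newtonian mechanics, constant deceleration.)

a = 49900 km/h² × 7.716049382716049e-05 = 3.85031 m/s²
d = v₀² / (2a) = 39.1² / (2 × 3.85031) = 1528.81 / 7.70062 = 198.531 m
d = 198.531 m / 0.0254 = 7816 in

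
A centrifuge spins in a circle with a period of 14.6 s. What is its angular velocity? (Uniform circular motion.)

ω = 2π/T = 2π/14.6 = 0.4304 rad/s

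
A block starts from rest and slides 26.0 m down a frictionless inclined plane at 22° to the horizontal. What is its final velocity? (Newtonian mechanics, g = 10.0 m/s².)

a = g sin(θ) = 10.0 × sin(22°) = 3.7461 m/s²
v = √(2ad) = √(2 × 3.7461 × 26.0) = 13.96 m/s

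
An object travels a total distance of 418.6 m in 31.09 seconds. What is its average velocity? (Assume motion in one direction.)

v_avg = Δd / Δt = 418.6 / 31.09 = 13.46 m/s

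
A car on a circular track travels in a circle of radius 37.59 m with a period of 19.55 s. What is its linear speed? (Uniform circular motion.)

v = 2πr/T = 2π×37.59/19.55 = 12.08 m/s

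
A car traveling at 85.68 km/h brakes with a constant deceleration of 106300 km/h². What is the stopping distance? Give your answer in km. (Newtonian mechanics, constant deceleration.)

v₀ = 85.68 km/h × 0.2777777777777778 = 23.8 m/s
a = 106300 km/h² × 7.716049382716049e-05 = 8.20216 m/s²
d = v₀² / (2a) = 23.8² / (2 × 8.20216) = 566.44 / 16.4043 = 34.53 m
d = 34.53 m / 1000.0 = 0.03453 km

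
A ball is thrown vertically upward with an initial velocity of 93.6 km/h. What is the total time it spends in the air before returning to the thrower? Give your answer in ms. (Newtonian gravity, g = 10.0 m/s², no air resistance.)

v₀ = 93.6 km/h × 0.2777777777777778 = 26.0 m/s
t_total = 2 × v₀ / g = 2 × 26.0 / 10.0 = 5.2 s
t_total = 5.2 s / 0.001 = 5200 ms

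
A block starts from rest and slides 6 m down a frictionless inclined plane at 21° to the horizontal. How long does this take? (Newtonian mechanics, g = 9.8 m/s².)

a = g sin(θ) = 9.8 × sin(21°) = 3.512 m/s²
t = √(2d/a) = √(2 × 6 / 3.512) = 1.85 s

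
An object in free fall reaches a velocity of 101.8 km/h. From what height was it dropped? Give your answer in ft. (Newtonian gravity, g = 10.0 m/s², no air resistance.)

v = 101.8 km/h × 0.2777777777777778 = 28.2778 m/s
h = v² / (2g) = 28.2778² / (2 × 10.0) = 39.9817 m
h = 39.9817 m / 0.3048 = 131.2 ft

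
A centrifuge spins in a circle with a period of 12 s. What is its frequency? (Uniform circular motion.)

f = 1/T = 1/12 = 0.0833 Hz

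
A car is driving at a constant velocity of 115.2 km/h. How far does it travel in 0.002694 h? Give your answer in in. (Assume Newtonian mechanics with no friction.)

v = 115.2 km/h × 0.2777777777777778 = 32.0 m/s
t = 0.002694 h × 3600.0 = 9.6984 s
d = v × t = 32.0 × 9.6984 = 310.349 m
d = 310.349 m / 0.0254 = 12220 in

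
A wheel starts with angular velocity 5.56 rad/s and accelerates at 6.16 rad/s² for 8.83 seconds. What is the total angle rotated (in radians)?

θ = ω₀t + ½αt² = 5.56×8.83 + ½×6.16×8.83² = 289.24 rad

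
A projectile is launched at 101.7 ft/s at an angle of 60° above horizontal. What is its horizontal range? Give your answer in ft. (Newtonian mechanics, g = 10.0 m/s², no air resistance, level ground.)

v₀ = 101.7 ft/s × 0.3048 = 30.9982 m/s
R = v₀² × sin(2θ) / g = 30.9982² × sin(2 × 60°) / 10.0 = 960.888 × 0.866025 / 10.0 = 83.2153 m
R = 83.2153 m / 0.3048 = 273.0 ft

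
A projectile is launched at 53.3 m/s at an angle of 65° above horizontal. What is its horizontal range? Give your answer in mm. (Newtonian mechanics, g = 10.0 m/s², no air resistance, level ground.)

R = v₀² × sin(2θ) / g = 53.3² × sin(2 × 65°) / 10.0 = 2840.89 × 0.766044 / 10.0 = 217.625 m
R = 217.625 m / 0.001 = 217600 mm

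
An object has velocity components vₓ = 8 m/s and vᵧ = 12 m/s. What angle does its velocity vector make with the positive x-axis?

θ = arctan(vᵧ/vₓ) = arctan(12/8) = 56.31°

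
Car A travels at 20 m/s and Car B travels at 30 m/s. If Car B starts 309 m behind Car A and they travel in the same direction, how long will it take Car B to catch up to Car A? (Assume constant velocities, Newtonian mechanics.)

Relative speed: v_rel = 30 - 20 = 10 m/s
Time to catch: t = d₀/v_rel = 309/10 = 30.9 s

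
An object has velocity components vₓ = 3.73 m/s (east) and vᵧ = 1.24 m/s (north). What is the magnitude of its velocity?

|v| = √(vₓ² + vᵧ²) = √(3.73² + 1.24²) = √(15.4505) = 3.93 m/s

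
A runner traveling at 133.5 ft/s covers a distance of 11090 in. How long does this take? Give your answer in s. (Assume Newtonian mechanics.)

d = 11090 in × 0.0254 = 281.686 m
v = 133.5 ft/s × 0.3048 = 40.6908 m/s
t = d / v = 281.686 / 40.6908 = 6.923 s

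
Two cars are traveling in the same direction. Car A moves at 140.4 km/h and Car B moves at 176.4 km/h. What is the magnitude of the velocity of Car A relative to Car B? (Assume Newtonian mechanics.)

v_rel = |v_A - v_B| = |140.4 - 176.4| = 36.0 km/h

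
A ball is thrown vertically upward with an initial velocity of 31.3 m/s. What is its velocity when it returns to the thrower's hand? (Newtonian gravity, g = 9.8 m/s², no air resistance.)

By conservation of energy (no air resistance), the ball returns to the throw height with the same speed as launch, but directed downward.
|v_ground| = v₀ = 31.3 m/s
v_ground = 31.3 m/s (downward)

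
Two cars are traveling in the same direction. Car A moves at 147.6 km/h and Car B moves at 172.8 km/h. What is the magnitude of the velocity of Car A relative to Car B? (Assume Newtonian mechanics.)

v_rel = |v_A - v_B| = |147.6 - 172.8| = 25.2 km/h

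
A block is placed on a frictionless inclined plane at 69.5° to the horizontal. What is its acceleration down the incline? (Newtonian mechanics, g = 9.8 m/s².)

a = g sin(θ) = 9.8 × sin(69.5°) = 9.8 × 0.9367 = 9.18 m/s²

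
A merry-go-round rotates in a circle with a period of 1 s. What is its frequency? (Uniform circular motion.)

f = 1/T = 1/1 = 1.0 Hz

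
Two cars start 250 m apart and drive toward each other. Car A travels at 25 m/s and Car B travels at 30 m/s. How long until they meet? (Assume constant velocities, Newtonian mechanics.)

Combined speed: v_combined = 25 + 30 = 55 m/s
Time to meet: t = d/v_combined = 250/55 = 4.55 s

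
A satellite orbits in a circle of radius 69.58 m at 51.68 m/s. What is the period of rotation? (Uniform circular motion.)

T = 2πr/v = 2π×69.58/51.68 = 8.46 s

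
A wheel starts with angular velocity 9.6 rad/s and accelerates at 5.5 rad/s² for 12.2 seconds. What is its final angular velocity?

ω = ω₀ + αt = 9.6 + 5.5 × 12.2 = 76.7 rad/s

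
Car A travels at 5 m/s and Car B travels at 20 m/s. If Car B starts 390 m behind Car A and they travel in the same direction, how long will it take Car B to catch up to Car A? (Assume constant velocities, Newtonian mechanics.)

Relative speed: v_rel = 20 - 5 = 15 m/s
Time to catch: t = d₀/v_rel = 390/15 = 26.0 s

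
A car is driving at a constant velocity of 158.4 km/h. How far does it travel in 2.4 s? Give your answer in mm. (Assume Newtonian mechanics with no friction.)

v = 158.4 km/h × 0.2777777777777778 = 44.0 m/s
d = v × t = 44.0 × 2.4 = 105.6 m
d = 105.6 m / 0.001 = 105600 mm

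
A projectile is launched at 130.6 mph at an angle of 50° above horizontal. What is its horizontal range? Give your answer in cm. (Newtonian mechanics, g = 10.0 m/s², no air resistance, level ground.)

v₀ = 130.6 mph × 0.44704 = 58.3834 m/s
R = v₀² × sin(2θ) / g = 58.3834² × sin(2 × 50°) / 10.0 = 3408.62 × 0.984808 / 10.0 = 335.684 m
R = 335.684 m / 0.01 = 33570 cm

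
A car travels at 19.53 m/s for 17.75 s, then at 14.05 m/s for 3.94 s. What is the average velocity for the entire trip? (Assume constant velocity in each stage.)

d₁ = v₁t₁ = 19.53 × 17.75 = 346.6575 m
d₂ = v₂t₂ = 14.05 × 3.94 = 55.357 m
d_total = 402.0145 m, t_total = 21.69 s
v_avg = d_total/t_total = 402.0145/21.69 = 18.53 m/s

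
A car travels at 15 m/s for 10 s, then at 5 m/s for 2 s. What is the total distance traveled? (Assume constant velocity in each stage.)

d₁ = v₁t₁ = 15 × 10 = 150 m
d₂ = v₂t₂ = 5 × 2 = 10 m
d_total = 150 + 10 = 160 m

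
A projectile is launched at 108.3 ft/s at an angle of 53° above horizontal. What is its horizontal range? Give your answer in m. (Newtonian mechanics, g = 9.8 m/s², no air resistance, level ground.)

v₀ = 108.3 ft/s × 0.3048 = 33.0098 m/s
R = v₀² × sin(2θ) / g = 33.0098² × sin(2 × 53°) / 9.8 = 1089.65 × 0.961262 / 9.8 = 106.9 m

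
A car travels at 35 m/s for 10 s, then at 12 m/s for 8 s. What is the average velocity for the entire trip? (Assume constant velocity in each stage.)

d₁ = v₁t₁ = 35 × 10 = 350 m
d₂ = v₂t₂ = 12 × 8 = 96 m
d_total = 446 m, t_total = 18 s
v_avg = d_total/t_total = 446/18 = 24.78 m/s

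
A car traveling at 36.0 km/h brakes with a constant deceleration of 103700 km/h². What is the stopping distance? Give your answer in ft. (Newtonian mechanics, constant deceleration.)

v₀ = 36.0 km/h × 0.2777777777777778 = 10.0 m/s
a = 103700 km/h² × 7.716049382716049e-05 = 8.00154 m/s²
d = v₀² / (2a) = 10.0² / (2 × 8.00154) = 100.0 / 16.0031 = 6.24879 m
d = 6.24879 m / 0.3048 = 20.5 ft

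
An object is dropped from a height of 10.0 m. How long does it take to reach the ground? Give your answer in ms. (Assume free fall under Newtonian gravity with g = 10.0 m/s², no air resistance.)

t = √(2h/g) = √(2 × 10.0 / 10.0) = 1.41421 s
t = 1.41421 s / 0.001 = 1414 ms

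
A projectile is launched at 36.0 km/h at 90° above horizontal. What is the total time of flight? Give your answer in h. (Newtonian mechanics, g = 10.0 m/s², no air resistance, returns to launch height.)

v₀ = 36.0 km/h × 0.2777777777777778 = 10.0 m/s
T = 2 × v₀ × sin(θ) / g = 2 × 10.0 × sin(90°) / 10.0 = 2 × 10.0 × 1.0 / 10.0 = 2.0 s
T = 2.0 s / 3600.0 = 0.0005556 h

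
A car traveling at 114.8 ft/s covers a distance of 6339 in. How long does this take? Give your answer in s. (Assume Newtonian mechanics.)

d = 6339 in × 0.0254 = 161.011 m
v = 114.8 ft/s × 0.3048 = 34.991 m/s
t = d / v = 161.011 / 34.991 = 4.601 s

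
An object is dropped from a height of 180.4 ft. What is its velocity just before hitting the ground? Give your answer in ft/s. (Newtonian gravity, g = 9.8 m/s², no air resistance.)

h = 180.4 ft × 0.3048 = 54.9859 m
v = √(2gh) = √(2 × 9.8 × 54.9859) = 32.8287 m/s
v = 32.8287 m/s / 0.3048 = 107.7 ft/s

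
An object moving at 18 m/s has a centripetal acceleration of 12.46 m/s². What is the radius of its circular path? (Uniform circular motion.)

r = v²/a_c = 18²/12.46 = 26.0 m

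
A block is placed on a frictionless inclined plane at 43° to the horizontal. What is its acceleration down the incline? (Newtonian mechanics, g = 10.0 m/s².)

a = g sin(θ) = 10.0 × sin(43°) = 10.0 × 0.682 = 6.82 m/s²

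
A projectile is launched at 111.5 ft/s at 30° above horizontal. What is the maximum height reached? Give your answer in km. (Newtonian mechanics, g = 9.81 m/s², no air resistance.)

v₀ = 111.5 ft/s × 0.3048 = 33.9852 m/s
H = v₀² × sin²(θ) / (2g) = 33.9852² × sin(30°)² / (2 × 9.81) = 1154.99 × 0.25 / 19.62 = 14.717 m
H = 14.717 m / 1000.0 = 0.01472 km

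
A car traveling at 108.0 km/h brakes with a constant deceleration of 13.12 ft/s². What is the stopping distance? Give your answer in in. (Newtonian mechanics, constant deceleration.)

v₀ = 108.0 km/h × 0.2777777777777778 = 30.0 m/s
a = 13.12 ft/s² × 0.3048 = 3.99898 m/s²
d = v₀² / (2a) = 30.0² / (2 × 3.99898) = 900.0 / 7.99796 = 112.529 m
d = 112.529 m / 0.0254 = 4430 in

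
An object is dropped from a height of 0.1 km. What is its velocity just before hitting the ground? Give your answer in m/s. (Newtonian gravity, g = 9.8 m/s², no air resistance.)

h = 0.1 km × 1000.0 = 100.0 m
v = √(2gh) = √(2 × 9.8 × 100.0) = 44.27 m/s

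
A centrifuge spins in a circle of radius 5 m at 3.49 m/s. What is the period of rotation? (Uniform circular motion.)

T = 2πr/v = 2π×5/3.49 = 9.0 s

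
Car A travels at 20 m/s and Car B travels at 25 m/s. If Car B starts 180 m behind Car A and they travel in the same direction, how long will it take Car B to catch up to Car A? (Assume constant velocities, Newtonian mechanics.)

Relative speed: v_rel = 25 - 20 = 5 m/s
Time to catch: t = d₀/v_rel = 180/5 = 36.0 s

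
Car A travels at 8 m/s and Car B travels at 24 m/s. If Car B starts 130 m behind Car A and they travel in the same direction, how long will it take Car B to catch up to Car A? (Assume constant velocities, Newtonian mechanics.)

Relative speed: v_rel = 24 - 8 = 16 m/s
Time to catch: t = d₀/v_rel = 130/16 = 8.12 s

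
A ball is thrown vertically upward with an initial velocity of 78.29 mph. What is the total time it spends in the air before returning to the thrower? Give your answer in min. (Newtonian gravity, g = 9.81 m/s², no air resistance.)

v₀ = 78.29 mph × 0.44704 = 34.9988 m/s
t_total = 2 × v₀ / g = 2 × 34.9988 / 9.81 = 7.13533 s
t_total = 7.13533 s / 60.0 = 0.1189 min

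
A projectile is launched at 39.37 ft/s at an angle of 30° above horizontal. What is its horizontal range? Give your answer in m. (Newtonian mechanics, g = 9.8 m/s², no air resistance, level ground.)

v₀ = 39.37 ft/s × 0.3048 = 12.0 m/s
R = v₀² × sin(2θ) / g = 12.0² × sin(2 × 30°) / 9.8 = 144.0 × 0.866025 / 9.8 = 12.73 m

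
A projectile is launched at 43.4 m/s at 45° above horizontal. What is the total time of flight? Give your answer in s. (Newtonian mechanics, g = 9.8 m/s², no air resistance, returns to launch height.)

T = 2 × v₀ × sin(θ) / g = 2 × 43.4 × sin(45°) / 9.8 = 2 × 43.4 × 0.707107 / 9.8 = 6.263 s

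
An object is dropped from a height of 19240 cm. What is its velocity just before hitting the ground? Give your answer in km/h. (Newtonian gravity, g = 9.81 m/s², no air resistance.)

h = 19240 cm × 0.01 = 192.4 m
v = √(2gh) = √(2 × 9.81 × 192.4) = 61.4401 m/s
v = 61.4401 m/s / 0.2777777777777778 = 221.2 km/h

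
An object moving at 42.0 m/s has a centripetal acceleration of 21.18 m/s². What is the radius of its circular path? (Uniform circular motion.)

r = v²/a_c = 42.0²/21.18 = 83.29 m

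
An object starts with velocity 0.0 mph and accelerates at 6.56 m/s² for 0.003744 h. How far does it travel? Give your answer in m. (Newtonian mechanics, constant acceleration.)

v₀ = 0.0 mph × 0.44704 = 0.0 m/s
t = 0.003744 h × 3600.0 = 13.4784 s
d = v₀ × t + ½ × a × t² = 0.0 × 13.4784 + 0.5 × 6.56 × 13.4784² = 595.9 m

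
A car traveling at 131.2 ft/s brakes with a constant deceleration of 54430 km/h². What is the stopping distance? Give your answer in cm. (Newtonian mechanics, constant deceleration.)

v₀ = 131.2 ft/s × 0.3048 = 39.9898 m/s
a = 54430 km/h² × 7.716049382716049e-05 = 4.19985 m/s²
d = v₀² / (2a) = 39.9898² / (2 × 4.19985) = 1599.18 / 8.3997 = 190.385 m
d = 190.385 m / 0.01 = 19040 cm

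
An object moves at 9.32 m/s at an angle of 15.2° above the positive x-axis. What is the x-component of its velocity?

vₓ = v cos(θ) = 9.32 × cos(15.2°) = 8.99 m/s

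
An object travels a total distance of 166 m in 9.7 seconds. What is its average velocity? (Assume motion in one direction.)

v_avg = Δd / Δt = 166 / 9.7 = 17.11 m/s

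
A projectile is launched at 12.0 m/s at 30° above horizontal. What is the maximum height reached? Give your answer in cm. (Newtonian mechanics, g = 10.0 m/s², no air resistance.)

H = v₀² × sin²(θ) / (2g) = 12.0² × sin(30°)² / (2 × 10.0) = 144.0 × 0.25 / 20.0 = 1.8 m
H = 1.8 m / 0.01 = 180.0 cm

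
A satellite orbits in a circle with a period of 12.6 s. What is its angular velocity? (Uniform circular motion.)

ω = 2π/T = 2π/12.6 = 0.4987 rad/s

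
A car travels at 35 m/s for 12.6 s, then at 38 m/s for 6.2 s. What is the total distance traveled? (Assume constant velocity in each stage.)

d₁ = v₁t₁ = 35 × 12.6 = 441.0 m
d₂ = v₂t₂ = 38 × 6.2 = 235.6 m
d_total = 441.0 + 235.6 = 676.6 m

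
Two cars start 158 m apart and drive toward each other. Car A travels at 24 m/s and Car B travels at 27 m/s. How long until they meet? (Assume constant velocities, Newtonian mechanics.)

Combined speed: v_combined = 24 + 27 = 51 m/s
Time to meet: t = d/v_combined = 158/51 = 3.1 s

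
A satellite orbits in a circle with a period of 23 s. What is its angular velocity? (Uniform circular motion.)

ω = 2π/T = 2π/23 = 0.2732 rad/s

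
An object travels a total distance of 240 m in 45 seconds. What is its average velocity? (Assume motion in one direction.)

v_avg = Δd / Δt = 240 / 45 = 5.33 m/s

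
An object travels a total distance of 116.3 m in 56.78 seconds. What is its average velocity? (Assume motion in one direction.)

v_avg = Δd / Δt = 116.3 / 56.78 = 2.05 m/s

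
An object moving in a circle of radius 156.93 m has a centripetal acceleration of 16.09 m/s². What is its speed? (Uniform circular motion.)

v = √(a_c × r) = √(16.09 × 156.93) = 50.25 m/s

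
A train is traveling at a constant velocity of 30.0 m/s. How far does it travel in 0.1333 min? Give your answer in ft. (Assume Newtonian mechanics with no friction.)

t = 0.1333 min × 60.0 = 7.998 s
d = v × t = 30.0 × 7.998 = 239.94 m
d = 239.94 m / 0.3048 = 787.2 ft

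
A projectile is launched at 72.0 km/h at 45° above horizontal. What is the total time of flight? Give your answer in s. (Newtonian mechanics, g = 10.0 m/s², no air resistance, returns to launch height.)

v₀ = 72.0 km/h × 0.2777777777777778 = 20.0 m/s
T = 2 × v₀ × sin(θ) / g = 2 × 20.0 × sin(45°) / 10.0 = 2 × 20.0 × 0.707107 / 10.0 = 2.828 s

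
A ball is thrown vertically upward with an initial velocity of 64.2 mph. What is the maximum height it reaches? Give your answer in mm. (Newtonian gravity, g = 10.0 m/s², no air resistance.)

v₀ = 64.2 mph × 0.44704 = 28.7 m/s
h_max = v₀² / (2g) = 28.7² / (2 × 10.0) = 823.69 / 20.0 = 41.1845 m
h_max = 41.1845 m / 0.001 = 41180 mm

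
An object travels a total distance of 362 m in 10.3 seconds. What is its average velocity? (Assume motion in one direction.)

v_avg = Δd / Δt = 362 / 10.3 = 35.15 m/s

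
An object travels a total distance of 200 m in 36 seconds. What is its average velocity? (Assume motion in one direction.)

v_avg = Δd / Δt = 200 / 36 = 5.56 m/s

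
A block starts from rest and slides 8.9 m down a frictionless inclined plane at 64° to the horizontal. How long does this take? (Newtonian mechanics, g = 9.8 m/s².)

a = g sin(θ) = 9.8 × sin(64°) = 8.8082 m/s²
t = √(2d/a) = √(2 × 8.9 / 8.8082) = 1.42 s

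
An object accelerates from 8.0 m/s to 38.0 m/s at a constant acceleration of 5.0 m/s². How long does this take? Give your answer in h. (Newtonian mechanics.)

t = (v - v₀) / a = (38.0 - 8.0) / 5.0 = 6.0 s
t = 6.0 s / 3600.0 = 0.001667 h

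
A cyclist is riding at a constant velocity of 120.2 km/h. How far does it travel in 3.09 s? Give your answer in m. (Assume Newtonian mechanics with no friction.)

v = 120.2 km/h × 0.2777777777777778 = 33.3889 m/s
d = v × t = 33.3889 × 3.09 = 103.2 m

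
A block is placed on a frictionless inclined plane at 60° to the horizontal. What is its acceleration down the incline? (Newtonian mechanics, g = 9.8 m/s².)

a = g sin(θ) = 9.8 × sin(60°) = 9.8 × 0.866 = 8.49 m/s²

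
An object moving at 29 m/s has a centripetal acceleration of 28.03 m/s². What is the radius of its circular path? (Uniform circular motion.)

r = v²/a_c = 29²/28.03 = 30.0 m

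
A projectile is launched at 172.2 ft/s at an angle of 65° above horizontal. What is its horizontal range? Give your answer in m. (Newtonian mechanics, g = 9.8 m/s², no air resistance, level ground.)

v₀ = 172.2 ft/s × 0.3048 = 52.4866 m/s
R = v₀² × sin(2θ) / g = 52.4866² × sin(2 × 65°) / 9.8 = 2754.84 × 0.766044 / 9.8 = 215.3 m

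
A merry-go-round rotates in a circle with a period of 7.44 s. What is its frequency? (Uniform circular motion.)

f = 1/T = 1/7.44 = 0.1344 Hz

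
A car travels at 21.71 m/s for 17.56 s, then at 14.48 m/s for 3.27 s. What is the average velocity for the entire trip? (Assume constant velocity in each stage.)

d₁ = v₁t₁ = 21.71 × 17.56 = 381.2276 m
d₂ = v₂t₂ = 14.48 × 3.27 = 47.3496 m
d_total = 428.5772 m, t_total = 20.83 s
v_avg = d_total/t_total = 428.5772/20.83 = 20.57 m/s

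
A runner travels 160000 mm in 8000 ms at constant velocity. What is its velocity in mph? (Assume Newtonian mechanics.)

d = 160000 mm × 0.001 = 160.0 m
t = 8000 ms × 0.001 = 8.0 s
v = d / t = 160.0 / 8.0 = 20.0 m/s
v = 20.0 m/s / 0.44704 = 44.74 mph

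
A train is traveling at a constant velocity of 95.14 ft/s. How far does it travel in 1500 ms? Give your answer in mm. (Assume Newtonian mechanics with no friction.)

v = 95.14 ft/s × 0.3048 = 28.9987 m/s
t = 1500 ms × 0.001 = 1.5 s
d = v × t = 28.9987 × 1.5 = 43.498 m
d = 43.498 m / 0.001 = 43500 mm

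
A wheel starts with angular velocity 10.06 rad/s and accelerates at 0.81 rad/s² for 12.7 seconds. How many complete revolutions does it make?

θ = ω₀t + ½αt² = 10.06×12.7 + ½×0.81×12.7² = 193.08445 rad
Total revolutions = θ/(2π) = 193.08445/(2π) = 30.73
Complete revolutions = ⌊30.73⌋ = 30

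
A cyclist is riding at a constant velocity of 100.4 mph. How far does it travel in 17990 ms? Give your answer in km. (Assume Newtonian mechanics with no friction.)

v = 100.4 mph × 0.44704 = 44.8828 m/s
t = 17990 ms × 0.001 = 17.99 s
d = v × t = 44.8828 × 17.99 = 807.442 m
d = 807.442 m / 1000.0 = 0.8074 km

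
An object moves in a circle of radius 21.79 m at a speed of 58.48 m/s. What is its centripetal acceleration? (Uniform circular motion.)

a_c = v²/r = 58.48²/21.79 = 3419.9104/21.79 = 156.95 m/s²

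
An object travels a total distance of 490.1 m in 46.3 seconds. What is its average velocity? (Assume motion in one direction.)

v_avg = Δd / Δt = 490.1 / 46.3 = 10.59 m/s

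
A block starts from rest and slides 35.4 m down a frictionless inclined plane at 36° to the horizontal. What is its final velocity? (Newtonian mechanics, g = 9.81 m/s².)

a = g sin(θ) = 9.81 × sin(36°) = 5.7662 m/s²
v = √(2ad) = √(2 × 5.7662 × 35.4) = 20.21 m/s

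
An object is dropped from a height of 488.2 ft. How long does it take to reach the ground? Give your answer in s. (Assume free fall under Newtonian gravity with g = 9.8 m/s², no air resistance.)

h = 488.2 ft × 0.3048 = 148.803 m
t = √(2h/g) = √(2 × 148.803 / 9.8) = 5.511 s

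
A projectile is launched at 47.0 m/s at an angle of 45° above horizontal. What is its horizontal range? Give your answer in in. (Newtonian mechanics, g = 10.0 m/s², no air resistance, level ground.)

R = v₀² × sin(2θ) / g = 47.0² × sin(2 × 45°) / 10.0 = 2209.0 × 1.0 / 10.0 = 220.9 m
R = 220.9 m / 0.0254 = 8697 in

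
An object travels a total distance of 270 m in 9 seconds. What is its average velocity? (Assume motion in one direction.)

v_avg = Δd / Δt = 270 / 9 = 30.0 m/s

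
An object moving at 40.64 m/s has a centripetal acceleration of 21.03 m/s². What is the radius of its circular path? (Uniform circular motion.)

r = v²/a_c = 40.64²/21.03 = 78.54 m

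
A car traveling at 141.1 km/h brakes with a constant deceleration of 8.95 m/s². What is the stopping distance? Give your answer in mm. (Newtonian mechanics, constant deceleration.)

v₀ = 141.1 km/h × 0.2777777777777778 = 39.1944 m/s
d = v₀² / (2a) = 39.1944² / (2 × 8.95) = 1536.2 / 17.9 = 85.8212 m
d = 85.8212 m / 0.001 = 85820 mm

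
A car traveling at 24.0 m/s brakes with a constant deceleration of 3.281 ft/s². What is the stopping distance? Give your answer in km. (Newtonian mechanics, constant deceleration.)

a = 3.281 ft/s² × 0.3048 = 1.00005 m/s²
d = v₀² / (2a) = 24.0² / (2 × 1.00005) = 576.0 / 2.0001 = 287.986 m
d = 287.986 m / 1000.0 = 0.288 km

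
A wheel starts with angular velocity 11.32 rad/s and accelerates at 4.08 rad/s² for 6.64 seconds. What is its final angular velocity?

ω = ω₀ + αt = 11.32 + 4.08 × 6.64 = 38.41 rad/s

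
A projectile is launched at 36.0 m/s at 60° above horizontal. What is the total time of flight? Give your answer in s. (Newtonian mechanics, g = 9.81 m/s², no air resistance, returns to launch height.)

T = 2 × v₀ × sin(θ) / g = 2 × 36.0 × sin(60°) / 9.81 = 2 × 36.0 × 0.866025 / 9.81 = 6.356 s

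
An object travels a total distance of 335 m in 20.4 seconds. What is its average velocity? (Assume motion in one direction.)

v_avg = Δd / Δt = 335 / 20.4 = 16.42 m/s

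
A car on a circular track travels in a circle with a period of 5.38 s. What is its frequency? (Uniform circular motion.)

f = 1/T = 1/5.38 = 0.1859 Hz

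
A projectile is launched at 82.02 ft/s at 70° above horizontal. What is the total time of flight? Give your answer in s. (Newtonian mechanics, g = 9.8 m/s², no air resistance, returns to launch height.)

v₀ = 82.02 ft/s × 0.3048 = 24.9997 m/s
T = 2 × v₀ × sin(θ) / g = 2 × 24.9997 × sin(70°) / 9.8 = 2 × 24.9997 × 0.939693 / 9.8 = 4.794 s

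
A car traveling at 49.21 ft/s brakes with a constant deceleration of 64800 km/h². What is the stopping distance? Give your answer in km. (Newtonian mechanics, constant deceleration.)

v₀ = 49.21 ft/s × 0.3048 = 14.9992 m/s
a = 64800 km/h² × 7.716049382716049e-05 = 5.0 m/s²
d = v₀² / (2a) = 14.9992² / (2 × 5.0) = 224.976 / 10.0 = 22.4976 m
d = 22.4976 m / 1000.0 = 0.0225 km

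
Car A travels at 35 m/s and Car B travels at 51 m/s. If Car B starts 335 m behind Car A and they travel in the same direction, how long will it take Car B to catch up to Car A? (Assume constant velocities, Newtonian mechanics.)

Relative speed: v_rel = 51 - 35 = 16 m/s
Time to catch: t = d₀/v_rel = 335/16 = 20.94 s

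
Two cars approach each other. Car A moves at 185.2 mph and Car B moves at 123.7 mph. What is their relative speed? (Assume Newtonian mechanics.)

v_rel = v_A + v_B = 185.2 + 123.7 = 308.9 mph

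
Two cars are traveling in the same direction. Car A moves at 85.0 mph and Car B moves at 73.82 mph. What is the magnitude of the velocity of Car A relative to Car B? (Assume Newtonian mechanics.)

v_rel = |v_A - v_B| = |85.0 - 73.82| = 11.18 mph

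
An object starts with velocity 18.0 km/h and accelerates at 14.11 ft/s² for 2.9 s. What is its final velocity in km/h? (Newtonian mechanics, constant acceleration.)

v₀ = 18.0 km/h × 0.2777777777777778 = 5.0 m/s
a = 14.11 ft/s² × 0.3048 = 4.30073 m/s²
v = v₀ + a × t = 5.0 + 4.30073 × 2.9 = 17.4721 m/s
v = 17.4721 m/s / 0.2777777777777778 = 62.9 km/h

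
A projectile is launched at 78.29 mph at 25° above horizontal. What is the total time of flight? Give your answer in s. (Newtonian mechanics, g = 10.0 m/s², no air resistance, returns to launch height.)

v₀ = 78.29 mph × 0.44704 = 34.9988 m/s
T = 2 × v₀ × sin(θ) / g = 2 × 34.9988 × sin(25°) / 10.0 = 2 × 34.9988 × 0.422618 / 10.0 = 2.958 s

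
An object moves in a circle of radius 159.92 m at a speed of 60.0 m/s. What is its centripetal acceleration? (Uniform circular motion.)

a_c = v²/r = 60.0²/159.92 = 3600.0/159.92 = 22.51 m/s²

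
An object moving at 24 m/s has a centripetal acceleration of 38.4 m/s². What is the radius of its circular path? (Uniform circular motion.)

r = v²/a_c = 24²/38.4 = 15.0 m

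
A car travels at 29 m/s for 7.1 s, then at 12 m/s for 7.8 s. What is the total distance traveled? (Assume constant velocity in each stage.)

d₁ = v₁t₁ = 29 × 7.1 = 205.9 m
d₂ = v₂t₂ = 12 × 7.8 = 93.6 m
d_total = 205.9 + 93.6 = 299.5 m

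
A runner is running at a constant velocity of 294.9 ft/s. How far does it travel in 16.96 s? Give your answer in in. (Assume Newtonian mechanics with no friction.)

v = 294.9 ft/s × 0.3048 = 89.8855 m/s
d = v × t = 89.8855 × 16.96 = 1524.46 m
d = 1524.46 m / 0.0254 = 60020 in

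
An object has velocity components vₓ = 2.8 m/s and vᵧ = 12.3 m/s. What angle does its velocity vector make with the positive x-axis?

θ = arctan(vᵧ/vₓ) = arctan(12.3/2.8) = 77.18°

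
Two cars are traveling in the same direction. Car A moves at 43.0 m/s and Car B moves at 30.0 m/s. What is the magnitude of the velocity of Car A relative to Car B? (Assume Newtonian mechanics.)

v_rel = |v_A - v_B| = |43.0 - 30.0| = 13.0 m/s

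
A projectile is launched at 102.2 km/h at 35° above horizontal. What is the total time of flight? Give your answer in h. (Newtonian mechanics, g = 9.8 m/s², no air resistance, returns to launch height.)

v₀ = 102.2 km/h × 0.2777777777777778 = 28.3889 m/s
T = 2 × v₀ × sin(θ) / g = 2 × 28.3889 × sin(35°) / 9.8 = 2 × 28.3889 × 0.573576 / 9.8 = 3.3231 s
T = 3.3231 s / 3600.0 = 0.0009231 h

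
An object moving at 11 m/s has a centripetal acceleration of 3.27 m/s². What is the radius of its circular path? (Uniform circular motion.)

r = v²/a_c = 11²/3.27 = 37.0 m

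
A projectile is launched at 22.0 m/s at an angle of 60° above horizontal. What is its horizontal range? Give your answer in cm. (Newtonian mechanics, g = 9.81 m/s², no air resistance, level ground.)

R = v₀² × sin(2θ) / g = 22.0² × sin(2 × 60°) / 9.81 = 484.0 × 0.866025 / 9.81 = 42.7274 m
R = 42.7274 m / 0.01 = 4273 cm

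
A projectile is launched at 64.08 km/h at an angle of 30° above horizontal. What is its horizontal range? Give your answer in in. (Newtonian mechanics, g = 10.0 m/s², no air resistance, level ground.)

v₀ = 64.08 km/h × 0.2777777777777778 = 17.8 m/s
R = v₀² × sin(2θ) / g = 17.8² × sin(2 × 30°) / 10.0 = 316.84 × 0.866025 / 10.0 = 27.4391 m
R = 27.4391 m / 0.0254 = 1080 in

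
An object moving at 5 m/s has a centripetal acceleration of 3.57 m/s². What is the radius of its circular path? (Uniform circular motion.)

r = v²/a_c = 5²/3.57 = 7.0 m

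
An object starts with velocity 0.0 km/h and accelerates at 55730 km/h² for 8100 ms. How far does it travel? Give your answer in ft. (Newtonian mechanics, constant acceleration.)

v₀ = 0.0 km/h × 0.2777777777777778 = 0.0 m/s
a = 55730 km/h² × 7.716049382716049e-05 = 4.30015 m/s²
t = 8100 ms × 0.001 = 8.1 s
d = v₀ × t + ½ × a × t² = 0.0 × 8.1 + 0.5 × 4.30015 × 8.1² = 141.066 m
d = 141.066 m / 0.3048 = 462.8 ft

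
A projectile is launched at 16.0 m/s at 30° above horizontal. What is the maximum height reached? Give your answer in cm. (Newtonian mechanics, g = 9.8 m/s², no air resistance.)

H = v₀² × sin²(θ) / (2g) = 16.0² × sin(30°)² / (2 × 9.8) = 256.0 × 0.25 / 19.6 = 3.26531 m
H = 3.26531 m / 0.01 = 326.5 cm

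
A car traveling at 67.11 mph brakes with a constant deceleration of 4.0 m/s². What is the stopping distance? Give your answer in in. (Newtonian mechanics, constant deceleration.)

v₀ = 67.11 mph × 0.44704 = 30.0009 m/s
d = v₀² / (2a) = 30.0009² / (2 × 4.0) = 900.054 / 8.0 = 112.507 m
d = 112.507 m / 0.0254 = 4429 in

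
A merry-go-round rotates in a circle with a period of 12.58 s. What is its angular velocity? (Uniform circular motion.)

ω = 2π/T = 2π/12.58 = 0.4995 rad/s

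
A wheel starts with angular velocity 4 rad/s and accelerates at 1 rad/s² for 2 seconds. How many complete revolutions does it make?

θ = ω₀t + ½αt² = 4×2 + ½×1×2² = 10.0 rad
Total revolutions = θ/(2π) = 10.0/(2π) = 1.59
Complete revolutions = ⌊1.59⌋ = 1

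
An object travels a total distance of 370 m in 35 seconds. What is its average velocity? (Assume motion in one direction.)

v_avg = Δd / Δt = 370 / 35 = 10.57 m/s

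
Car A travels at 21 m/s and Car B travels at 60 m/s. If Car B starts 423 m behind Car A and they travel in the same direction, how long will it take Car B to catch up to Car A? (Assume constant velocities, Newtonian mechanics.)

Relative speed: v_rel = 60 - 21 = 39 m/s
Time to catch: t = d₀/v_rel = 423/39 = 10.85 s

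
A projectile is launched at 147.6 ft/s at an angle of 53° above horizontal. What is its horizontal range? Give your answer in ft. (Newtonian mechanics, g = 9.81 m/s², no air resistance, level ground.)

v₀ = 147.6 ft/s × 0.3048 = 44.9885 m/s
R = v₀² × sin(2θ) / g = 44.9885² × sin(2 × 53°) / 9.81 = 2023.97 × 0.961262 / 9.81 = 198.325 m
R = 198.325 m / 0.3048 = 650.7 ft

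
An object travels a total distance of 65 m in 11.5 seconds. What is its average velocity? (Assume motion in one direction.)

v_avg = Δd / Δt = 65 / 11.5 = 5.65 m/s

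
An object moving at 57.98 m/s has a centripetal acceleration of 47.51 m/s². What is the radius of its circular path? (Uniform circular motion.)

r = v²/a_c = 57.98²/47.51 = 70.76 m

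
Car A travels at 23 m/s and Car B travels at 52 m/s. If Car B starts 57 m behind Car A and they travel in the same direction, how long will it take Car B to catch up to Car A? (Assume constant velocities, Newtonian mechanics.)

Relative speed: v_rel = 52 - 23 = 29 m/s
Time to catch: t = d₀/v_rel = 57/29 = 1.97 s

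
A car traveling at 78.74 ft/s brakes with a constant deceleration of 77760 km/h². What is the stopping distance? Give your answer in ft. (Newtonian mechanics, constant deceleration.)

v₀ = 78.74 ft/s × 0.3048 = 24.0 m/s
a = 77760 km/h² × 7.716049382716049e-05 = 6.0 m/s²
d = v₀² / (2a) = 24.0² / (2 × 6.0) = 576.0 / 12.0 = 48.0 m
d = 48.0 m / 0.3048 = 157.5 ft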